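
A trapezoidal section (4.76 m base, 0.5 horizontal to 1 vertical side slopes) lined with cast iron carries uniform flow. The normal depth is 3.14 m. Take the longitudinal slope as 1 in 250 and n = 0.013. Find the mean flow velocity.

V = 6.89 m/s

With bottom width b = 4.76 m and side slope z = 0.5: A = (b + zy)y = (4.76 + 0.5×3.14)×3.14 = 19.88 m²; P = b + 2y√(1+z²) = 4.76 + 2×3.14×1.118 = 11.78 m.
Hydraulic radius R = A/P = 19.88/11.78 = 1.687 m.
From Manning's equation, V = (1/n) R^(2/3) S^(1/2) = (1/0.013) × 1.687^(2/3) × 0.004^(1/2) = 6.89 m/s.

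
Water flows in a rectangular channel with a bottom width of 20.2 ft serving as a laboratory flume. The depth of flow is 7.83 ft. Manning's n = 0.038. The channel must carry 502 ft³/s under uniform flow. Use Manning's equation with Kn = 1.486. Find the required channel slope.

S = 0.000911

Flow area A = b·y = 20.2 × 7.83 = 158.2 ft². Wetted perimeter P = b + 2y = 20.2 + 2×7.83 = 35.86 ft.
Hydraulic radius R = A/P = 158.2/35.86 = 4.411 ft.
From Manning's equation, S = [nQ / (1.486 A R^(2/3))]² = [0.038 × 502 / (1.486 × 158.2 × 4.411^(2/3))]² = 0.000911.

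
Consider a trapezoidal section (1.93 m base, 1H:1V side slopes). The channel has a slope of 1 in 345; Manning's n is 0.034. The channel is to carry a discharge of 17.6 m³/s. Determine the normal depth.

y_n = 2.34 m

Manning's equation rearranged: A R^(2/3) = nQ / (1·√S) = 0.034 × 17.6 / (√0.002899) = 11.11.
Try y = 1.96 m: A R^(2/3) = 7.727 — low.
Try y = 2.34 m: A R^(2/3) = 11.09 — matches.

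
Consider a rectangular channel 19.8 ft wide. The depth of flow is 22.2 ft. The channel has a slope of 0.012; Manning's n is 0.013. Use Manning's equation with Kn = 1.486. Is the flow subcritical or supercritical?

Flow area A = b·y = 19.8 × 22.2 = 439.6 ft². Wetted perimeter P = b + 2y = 19.8 + 2×22.2 = 64.2 ft.
Hydraulic radius R = A/P = 439.6/64.2 = 6.847 ft.
V = (1.486/n) R^(2/3) √S = (1.486/0.013) × 6.847^(2/3) × √0.012 = 45.15 ft/s. Hydraulic depth D_h = A/T = 439.6/19.8 = 22.2 ft.
Froude number Fr = V/√(g·D_h) = 45.15/√(32.2×22.2) = 1.69, which is greater than 1, so the flow is supercritical.

supercritical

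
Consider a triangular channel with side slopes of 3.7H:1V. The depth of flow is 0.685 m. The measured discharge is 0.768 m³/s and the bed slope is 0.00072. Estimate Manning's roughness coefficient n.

For a triangular section with side slope z = 3.7: A = zy² = 3.7×0.685² = 1.736 m²; P = 2y√(1+z²) = 2×0.685×3.833 = 5.251 m.
Hydraulic radius R = A/P = 1.736/5.251 = 0.3306 m.
Rearranging Manning's equation: n = (1/Q) A R^(2/3) S^(1/2) = (1/0.768) × 1.736 × 0.3306^(2/3) × √0.00072 = 0.029.

n = 0.029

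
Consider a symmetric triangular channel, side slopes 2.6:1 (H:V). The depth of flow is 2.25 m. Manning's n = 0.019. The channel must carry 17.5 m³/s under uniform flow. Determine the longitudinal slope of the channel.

S = 0.000598

For a triangular section with side slope z = 2.6: A = zy² = 2.6×2.25² = 13.16 m²; P = 2y√(1+z²) = 2×2.25×2.786 = 12.54 m.
Hydraulic radius R = A/P = 13.16/12.54 = 1.05 m.
From Manning's equation, S = [nQ / (1 A R^(2/3))]² = [0.019 × 17.5 / (1 × 13.16 × 1.05^(2/3))]² = 0.000598.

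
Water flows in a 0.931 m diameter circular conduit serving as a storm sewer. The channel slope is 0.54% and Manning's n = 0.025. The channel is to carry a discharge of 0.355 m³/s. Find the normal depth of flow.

y_n = 0.448 m

Manning's equation rearranged: A R^(2/3) = nQ / (1·√S) = 0.025 × 0.355 / (√0.0054) = 0.1208.
At y = 0.387 m: A R^(2/3) = 0.09309 — short.
At y = 0.499 m: A R^(2/3) = 0.1446 — over.
At y = 0.448 m: A R^(2/3) = 0.1206 — ≈ 0.1208.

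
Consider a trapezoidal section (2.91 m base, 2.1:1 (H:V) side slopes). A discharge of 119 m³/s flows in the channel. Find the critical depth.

y_c = 3.04 m

At critical depth, Q² T / (g A³) = 1, i.e. A³/T = Q²/g = 119²/9.81 = 1444.
At y = 2.38 m: A³/T = 516.6 — too small.
At y = 3.31 m: A³/T = 2068 — too large.
At y = 3.04 m: A³/T = 1439 — close enough.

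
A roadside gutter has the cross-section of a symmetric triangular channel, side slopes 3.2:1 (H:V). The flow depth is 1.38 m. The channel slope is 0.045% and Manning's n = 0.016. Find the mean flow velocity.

V = 1 m/s

For a triangular section with side slope z = 3.2: A = zy² = 3.2×1.38² = 6.094 m²; P = 2y√(1+z²) = 2×1.38×3.353 = 9.253 m.
Hydraulic radius R = A/P = 6.094/9.253 = 0.6586 m.
From Manning's equation, V = (1/n) R^(2/3) S^(1/2) = (1/0.016) × 0.6586^(2/3) × 0.00045^(1/2) = 1 m/s.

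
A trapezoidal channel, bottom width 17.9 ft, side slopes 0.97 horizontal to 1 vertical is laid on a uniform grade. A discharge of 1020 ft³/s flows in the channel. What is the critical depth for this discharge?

At critical depth, Q² T / (g A³) = 1, i.e. A³/T = Q²/g = 1020²/32.2 = 32310.
Trying y = 5.17 ft: A³/T = 59530 — too large.
Trying y = 3.86 ft: A³/T = 22970 — too small.
Trying y = 4.29 ft: A³/T = 32330 — ≈ 32310.

y_c = 4.29 ft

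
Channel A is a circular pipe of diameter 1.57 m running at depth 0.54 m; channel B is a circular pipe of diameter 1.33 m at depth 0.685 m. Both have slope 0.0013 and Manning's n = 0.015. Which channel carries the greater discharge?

channel B

Channel A: For a circular section of diameter D = 1.57 m at depth y = 0.54 m, the central angle is θ = 2 arccos(1 − 2y/D) = 2.507 rad. Then A = (D²/8)(θ − sin θ) = 0.5897 m² and P = Dθ/2 = 1.968 m. Hydraulic radius R = A/P = 0.5897/1.968 = 0.2996 m. Q_A = (1/0.015)·0.5897·0.2996^(2/3)·√0.0013 = 0.6347 m³/s.
Channel B: For a circular section of diameter D = 1.33 m at depth y = 0.685 m, the central angle is θ = 2 arccos(1 − 2y/D) = 3.202 rad. Then A = (D²/8)(θ − sin θ) = 0.7212 m² and P = Dθ/2 = 2.129 m. Hydraulic radius R = A/P = 0.7212/2.129 = 0.3387 m. Q_B = (1/0.015)·0.7212·0.3387^(2/3)·√0.0013 = 0.8424 m³/s.
Q_A = 0.6347 m³/s vs Q_B = 0.8424 m³/s, so channel B carries more.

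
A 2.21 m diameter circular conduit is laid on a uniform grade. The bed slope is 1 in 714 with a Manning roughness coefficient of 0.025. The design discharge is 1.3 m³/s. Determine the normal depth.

Manning's equation rearranged: A R^(2/3) = nQ / (1·√S) = 0.025 × 1.3 / (√0.001401) = 0.8684.
At y = 0.759 m: A R^(2/3) = 0.6553 — short.
At y = 1.12 m: A R^(2/3) = 1.321 — over.
At y = 0.883 m: A R^(2/3) = 0.8686 — ≈ 0.8684.

y_n = 0.883 m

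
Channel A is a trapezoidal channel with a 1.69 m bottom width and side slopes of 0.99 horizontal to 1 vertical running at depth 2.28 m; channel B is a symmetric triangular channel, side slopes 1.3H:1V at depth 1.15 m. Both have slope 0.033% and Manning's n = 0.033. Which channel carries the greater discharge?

Channel A: With bottom width b = 1.69 m and side slope z = 0.99: A = (b + zy)y = (1.69 + 0.99×2.28)×2.28 = 9 m²; P = b + 2y√(1+z²) = 1.69 + 2×2.28×1.407 = 8.107 m. Hydraulic radius R = A/P = 9/8.107 = 1.11 m. Q_A = (1/0.033)·9·1.11^(2/3)·√0.00033 = 5.312 m³/s.
Channel B: For a triangular section with side slope z = 1.3: A = zy² = 1.3×1.15² = 1.719 m²; P = 2y√(1+z²) = 2×1.15×1.64 = 3.772 m. Hydraulic radius R = A/P = 1.719/3.772 = 0.4558 m. Q_B = (1/0.033)·1.719·0.4558^(2/3)·√0.00033 = 0.5605 m³/s.
Q_A = 5.312 m³/s vs Q_B = 0.5605 m³/s, so channel A carries more.

channel A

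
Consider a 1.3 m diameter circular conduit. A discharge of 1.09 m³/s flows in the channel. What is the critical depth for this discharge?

y_c = 0.553 m

At critical depth, Q² T / (g A³) = 1, i.e. A³/T = Q²/g = 1.09²/9.81 = 0.1211.
Trying y = 0.667 m: A³/T = 0.2482 — too large.
Trying y = 0.387 m: A³/T = 0.0306 — too small.
Trying y = 0.553 m: A³/T = 0.1212 — ≈ 0.1211.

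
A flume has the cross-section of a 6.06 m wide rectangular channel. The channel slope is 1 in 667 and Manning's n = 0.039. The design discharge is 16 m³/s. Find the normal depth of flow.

y_n = 2.24 m

Manning's equation rearranged: A R^(2/3) = nQ / (1·√S) = 0.039 × 16 / (√0.001499) = 16.12.
Try y = 1.81 m: A R^(2/3) = 11.92 — low.
Try y = 2.56 m: A R^(2/3) = 19.3 — high.
Try y = 2.24 m: A R^(2/3) = 16.07 — matches.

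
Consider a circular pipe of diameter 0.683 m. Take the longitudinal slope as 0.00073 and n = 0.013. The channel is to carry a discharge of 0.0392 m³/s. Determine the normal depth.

Manning's equation rearranged: A R^(2/3) = nQ / (1·√S) = 0.013 × 0.0392 / (√0.00073) = 0.01886.
Try y = 0.207 m: A R^(2/3) = 0.02252 — over.
Try y = 0.13 m: A R^(2/3) = 0.008931 — short.
Try y = 0.189 m: A R^(2/3) = 0.01887 — ≈ 0.01886.

y_n = 0.189 m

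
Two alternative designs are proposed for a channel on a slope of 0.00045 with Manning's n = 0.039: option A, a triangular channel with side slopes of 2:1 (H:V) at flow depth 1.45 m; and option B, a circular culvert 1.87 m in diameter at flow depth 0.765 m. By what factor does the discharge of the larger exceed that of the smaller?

5.42

Channel A: For a triangular section with side slope z = 2: A = zy² = 2×1.45² = 4.205 m²; P = 2y√(1+z²) = 2×1.45×2.236 = 6.485 m. Hydraulic radius R = A/P = 4.205/6.485 = 0.6485 m. Q_A = (1/0.039)·4.205·0.6485^(2/3)·√0.00045 = 1.714 m³/s.
Channel B: For a circular section of diameter D = 1.87 m at depth y = 0.765 m, the central angle is θ = 2 arccos(1 − 2y/D) = 2.776 rad. Then A = (D²/8)(θ − sin θ) = 1.057 m² and P = Dθ/2 = 2.595 m. Hydraulic radius R = A/P = 1.057/2.595 = 0.4073 m. Q_B = (1/0.039)·1.057·0.4073^(2/3)·√0.00045 = 0.3159 m³/s.
The larger discharge is 1.714 m³/s and the smaller is 0.3159 m³/s; the ratio is 5.42.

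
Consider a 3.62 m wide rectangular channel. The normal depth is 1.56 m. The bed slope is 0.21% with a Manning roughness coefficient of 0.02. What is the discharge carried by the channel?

Flow area A = b·y = 3.62 × 1.56 = 5.647 m². Wetted perimeter P = b + 2y = 3.62 + 2×1.56 = 6.74 m.
Hydraulic radius R = A/P = 5.647/6.74 = 0.8379 m.
Manning's equation: Q = (1/n) A R^(2/3) S^(1/2) = (1/0.02) × 5.647 × 0.8379^(2/3) × 0.0021^(1/2) = 11.5 m³/s.

Q = 11.5 m³/s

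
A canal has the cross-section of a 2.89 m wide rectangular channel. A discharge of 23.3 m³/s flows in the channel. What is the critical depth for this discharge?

For a rectangular channel, critical depth y_c = (q²/g)^(1/3) where q = Q/b = 23.3/2.89 = 8.062 m²/s.
So y_c = (8.062²/9.81)^(1/3) = 1.88 m.

y_c = 1.88 m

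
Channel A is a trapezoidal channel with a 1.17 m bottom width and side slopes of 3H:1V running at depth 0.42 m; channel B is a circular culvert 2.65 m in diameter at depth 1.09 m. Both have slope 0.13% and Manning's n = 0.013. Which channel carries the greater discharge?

channel B

Channel A: With bottom width b = 1.17 m and side slope z = 3: A = (b + zy)y = (1.17 + 3×0.42)×0.42 = 1.021 m²; P = b + 2y√(1+z²) = 1.17 + 2×0.42×3.162 = 3.826 m. Hydraulic radius R = A/P = 1.021/3.826 = 0.2667 m. Q_A = (1/0.013)·1.021·0.2667^(2/3)·√0.0013 = 1.173 m³/s.
Channel B: For a circular section of diameter D = 2.65 m at depth y = 1.09 m, the central angle is θ = 2 arccos(1 − 2y/D) = 2.785 rad. Then A = (D²/8)(θ − sin θ) = 2.138 m² and P = Dθ/2 = 3.69 m. Hydraulic radius R = A/P = 2.138/3.69 = 0.5795 m. Q_B = (1/0.013)·2.138·0.5795^(2/3)·√0.0013 = 4.122 m³/s.
Q_A = 1.173 m³/s vs Q_B = 4.122 m³/s, so channel B carries more.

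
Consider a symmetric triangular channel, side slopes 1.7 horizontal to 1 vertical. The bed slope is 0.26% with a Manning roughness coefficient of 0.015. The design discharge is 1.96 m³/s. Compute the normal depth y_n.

Manning's equation rearranged: A R^(2/3) = nQ / (1·√S) = 0.015 × 1.96 / (√0.0026) = 0.5766.
Try y = 0.959 m: A R^(2/3) = 0.8675 — too large.
Try y = 0.73 m: A R^(2/3) = 0.4191 — too small.
Try y = 0.823 m: A R^(2/3) = 0.577 — ≈ 0.5766.

y_n = 0.823 m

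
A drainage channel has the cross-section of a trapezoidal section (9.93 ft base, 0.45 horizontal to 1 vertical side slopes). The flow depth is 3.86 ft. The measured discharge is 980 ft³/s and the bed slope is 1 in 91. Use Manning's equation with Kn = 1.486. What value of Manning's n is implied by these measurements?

n = 0.013

With bottom width b = 9.93 ft and side slope z = 0.45: A = (b + zy)y = (9.93 + 0.45×3.86)×3.86 = 45.03 ft²; P = b + 2y√(1+z²) = 9.93 + 2×3.86×1.097 = 18.4 ft.
Hydraulic radius R = A/P = 45.03/18.4 = 2.448 ft.
Rearranging Manning's equation: n = (1.486/Q) A R^(2/3) S^(1/2) = (1.486/980) × 45.03 × 2.448^(2/3) × √0.01099 = 0.013.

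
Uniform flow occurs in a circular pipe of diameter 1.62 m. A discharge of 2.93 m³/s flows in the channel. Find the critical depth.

At critical depth, Q² T / (g A³) = 1, i.e. A³/T = Q²/g = 2.93²/9.81 = 0.8751.
Try y = 0.775 m: A³/T = 0.5708 — too small.
Try y = 1.04 m: A³/T = 1.759 — too large.
Try y = 0.867 m: A³/T = 0.8761 — close enough.

y_c = 0.867 m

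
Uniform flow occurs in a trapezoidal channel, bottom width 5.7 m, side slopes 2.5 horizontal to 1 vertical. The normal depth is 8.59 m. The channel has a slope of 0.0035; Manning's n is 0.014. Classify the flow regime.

With bottom width b = 5.7 m and side slope z = 2.5: A = (b + zy)y = (5.7 + 2.5×8.59)×8.59 = 233.4 m²; P = b + 2y√(1+z²) = 5.7 + 2×8.59×2.693 = 51.96 m.
Hydraulic radius R = A/P = 233.4/51.96 = 4.493 m.
V = (1/n) R^(2/3) √S = (1/0.014) × 4.493^(2/3) × √0.0035 = 11.51 m/s. Hydraulic depth D_h = A/T = 233.4/48.65 = 4.798 m.
Froude number Fr = V/√(g·D_h) = 11.51/√(9.81×4.798) = 1.68, which is greater than 1, so the flow is supercritical.

supercritical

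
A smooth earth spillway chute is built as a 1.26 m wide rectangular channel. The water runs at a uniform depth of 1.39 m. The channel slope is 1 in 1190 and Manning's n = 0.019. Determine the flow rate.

Flow area A = b·y = 1.26 × 1.39 = 1.751 m². Wetted perimeter P = b + 2y = 1.26 + 2×1.39 = 4.04 m.
Hydraulic radius R = A/P = 1.751/4.04 = 0.4335 m.
Manning's equation: Q = (1/n) A R^(2/3) S^(1/2) = (1/0.019) × 1.751 × 0.4335^(2/3) × 0.0008403^(1/2) = 1.53 m³/s.

Q = 1.53 m³/s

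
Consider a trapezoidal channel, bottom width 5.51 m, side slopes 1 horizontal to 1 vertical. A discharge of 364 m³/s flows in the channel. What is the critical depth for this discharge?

y_c = 5.51 m

At critical depth, Q² T / (g A³) = 1, i.e. A³/T = Q²/g = 364²/9.81 = 13510.
Try y = 4.73 m: A³/T = 7590 — short.
Try y = 6.71 m: A³/T = 29120 — over.
Try y = 5.51 m: A³/T = 13540 — ≈ 13510.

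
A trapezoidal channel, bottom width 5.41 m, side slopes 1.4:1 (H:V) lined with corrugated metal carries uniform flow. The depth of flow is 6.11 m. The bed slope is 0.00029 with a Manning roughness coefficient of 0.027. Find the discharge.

With bottom width b = 5.41 m and side slope z = 1.4: A = (b + zy)y = (5.41 + 1.4×6.11)×6.11 = 85.32 m²; P = b + 2y√(1+z²) = 5.41 + 2×6.11×1.72 = 26.43 m.
Hydraulic radius R = A/P = 85.32/26.43 = 3.228 m.
Manning's equation: Q = (1/n) A R^(2/3) S^(1/2) = (1/0.027) × 85.32 × 3.228^(2/3) × 0.00029^(1/2) = 118 m³/s.

Q = 118 m³/s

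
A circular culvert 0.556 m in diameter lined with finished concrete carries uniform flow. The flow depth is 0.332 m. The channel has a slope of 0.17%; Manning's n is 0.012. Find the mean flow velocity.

For a circular section of diameter D = 0.556 m at depth y = 0.332 m, the central angle is θ = 2 arccos(1 − 2y/D) = 3.533 rad. Then A = (D²/8)(θ − sin θ) = 0.1512 m² and P = Dθ/2 = 0.9821 m.
Hydraulic radius R = A/P = 0.1512/0.9821 = 0.154 m.
From Manning's equation, V = (1/n) R^(2/3) S^(1/2) = (1/0.012) × 0.154^(2/3) × 0.0017^(1/2) = 0.987 m/s.

V = 0.987 m/s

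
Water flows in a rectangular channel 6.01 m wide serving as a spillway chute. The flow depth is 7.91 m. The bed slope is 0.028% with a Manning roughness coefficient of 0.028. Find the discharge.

Q = 47.7 m³/s

Flow area A = b·y = 6.01 × 7.91 = 47.54 m². Wetted perimeter P = b + 2y = 6.01 + 2×7.91 = 21.83 m.
Hydraulic radius R = A/P = 47.54/21.83 = 2.178 m.
Manning's equation: Q = (1/n) A R^(2/3) S^(1/2) = (1/0.028) × 47.54 × 2.178^(2/3) × 0.00028^(1/2) = 47.7 m³/s.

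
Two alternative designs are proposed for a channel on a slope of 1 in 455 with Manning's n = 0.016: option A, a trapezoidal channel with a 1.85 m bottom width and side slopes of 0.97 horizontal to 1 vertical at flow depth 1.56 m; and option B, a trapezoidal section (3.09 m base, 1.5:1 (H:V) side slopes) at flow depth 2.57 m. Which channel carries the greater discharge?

channel B

Channel A: With bottom width b = 1.85 m and side slope z = 0.97: A = (b + zy)y = (1.85 + 0.97×1.56)×1.56 = 5.247 m²; P = b + 2y√(1+z²) = 1.85 + 2×1.56×1.393 = 6.197 m. Hydraulic radius R = A/P = 5.247/6.197 = 0.8467 m. Q_A = (1/0.016)·5.247·0.8467^(2/3)·√0.002198 = 13.76 m³/s.
Channel B: With bottom width b = 3.09 m and side slope z = 1.5: A = (b + zy)y = (3.09 + 1.5×2.57)×2.57 = 17.85 m²; P = b + 2y√(1+z²) = 3.09 + 2×2.57×1.803 = 12.36 m. Hydraulic radius R = A/P = 17.85/12.36 = 1.445 m. Q_B = (1/0.016)·17.85·1.445^(2/3)·√0.002198 = 66.83 m³/s.
Q_A = 13.76 m³/s vs Q_B = 66.83 m³/s, so channel B carries more.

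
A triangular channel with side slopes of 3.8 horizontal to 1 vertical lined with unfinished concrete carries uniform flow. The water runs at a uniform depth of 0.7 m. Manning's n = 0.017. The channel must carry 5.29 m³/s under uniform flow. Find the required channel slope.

S = 0.00989

For a triangular section with side slope z = 3.8: A = zy² = 3.8×0.7² = 1.862 m²; P = 2y√(1+z²) = 2×0.7×3.929 = 5.501 m.
Hydraulic radius R = A/P = 1.862/5.501 = 0.3385 m.
From Manning's equation, S = [nQ / (1 A R^(2/3))]² = [0.017 × 5.29 / (1 × 1.862 × 0.3385^(2/3))]² = 0.00989.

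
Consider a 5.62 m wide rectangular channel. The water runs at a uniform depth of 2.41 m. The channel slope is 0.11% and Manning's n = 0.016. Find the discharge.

Flow area A = b·y = 5.62 × 2.41 = 13.54 m². Wetted perimeter P = b + 2y = 5.62 + 2×2.41 = 10.44 m.
Hydraulic radius R = A/P = 13.54/10.44 = 1.297 m.
Manning's equation: Q = (1/n) A R^(2/3) S^(1/2) = (1/0.016) × 13.54 × 1.297^(2/3) × 0.0011^(1/2) = 33.4 m³/s.

Q = 33.4 m³/s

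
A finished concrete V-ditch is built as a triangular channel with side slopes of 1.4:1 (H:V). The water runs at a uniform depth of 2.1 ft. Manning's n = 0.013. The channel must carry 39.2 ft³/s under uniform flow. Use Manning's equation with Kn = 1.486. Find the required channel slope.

S = 0.00381

For a triangular section with side slope z = 1.4: A = zy² = 1.4×2.1² = 6.174 ft²; P = 2y√(1+z²) = 2×2.1×1.72 = 7.226 ft.
Hydraulic radius R = A/P = 6.174/7.226 = 0.8544 ft.
From Manning's equation, S = [nQ / (1.486 A R^(2/3))]² = [0.013 × 39.2 / (1.486 × 6.174 × 0.8544^(2/3))]² = 0.00381.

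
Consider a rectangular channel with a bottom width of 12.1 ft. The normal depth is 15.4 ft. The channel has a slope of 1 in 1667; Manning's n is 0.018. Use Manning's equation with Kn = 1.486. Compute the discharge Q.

Q = 1000 ft³/s

Flow area A = b·y = 12.1 × 15.4 = 186.3 ft². Wetted perimeter P = b + 2y = 12.1 + 2×15.4 = 42.9 ft.
Hydraulic radius R = A/P = 186.3/42.9 = 4.344 ft.
Manning's equation: Q = (1.486/n) A R^(2/3) S^(1/2) = (1.486/0.018) × 186.3 × 4.344^(2/3) × 0.0005999^(1/2) = 1000 ft³/s.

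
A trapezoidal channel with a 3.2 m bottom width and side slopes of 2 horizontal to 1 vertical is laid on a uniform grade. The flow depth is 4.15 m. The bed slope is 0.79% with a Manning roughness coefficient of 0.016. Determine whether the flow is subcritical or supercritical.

supercritical

With bottom width b = 3.2 m and side slope z = 2: A = (b + zy)y = (3.2 + 2×4.15)×4.15 = 47.73 m²; P = b + 2y√(1+z²) = 3.2 + 2×4.15×2.236 = 21.76 m.
Hydraulic radius R = A/P = 47.73/21.76 = 2.193 m.
V = (1/n) R^(2/3) √S = (1/0.016) × 2.193^(2/3) × √0.0079 = 9.378 m/s. Hydraulic depth D_h = A/T = 47.73/19.8 = 2.41 m.
Froude number Fr = V/√(g·D_h) = 9.378/√(9.81×2.41) = 1.93, which is greater than 1, so the flow is supercritical.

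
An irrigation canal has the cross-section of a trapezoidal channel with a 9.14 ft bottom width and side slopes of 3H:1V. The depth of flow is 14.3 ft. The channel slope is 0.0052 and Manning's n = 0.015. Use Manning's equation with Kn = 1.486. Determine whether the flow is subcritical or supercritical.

With bottom width b = 9.14 ft and side slope z = 3: A = (b + zy)y = (9.14 + 3×14.3)×14.3 = 744.2 ft²; P = b + 2y√(1+z²) = 9.14 + 2×14.3×3.162 = 99.58 ft.
Hydraulic radius R = A/P = 744.2/99.58 = 7.473 ft.
V = (1.486/n) R^(2/3) √S = (1.486/0.015) × 7.473^(2/3) × √0.0052 = 27.31 ft/s. Hydraulic depth D_h = A/T = 744.2/94.94 = 7.838 ft.
Froude number Fr = V/√(g·D_h) = 27.31/√(32.2×7.838) = 1.72, which is greater than 1, so the flow is supercritical.

supercritical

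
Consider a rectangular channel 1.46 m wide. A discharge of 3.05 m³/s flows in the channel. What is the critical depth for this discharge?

For a rectangular channel, critical depth y_c = (q²/g)^(1/3) where q = Q/b = 3.05/1.46 = 2.089 m²/s.
So y_c = (2.089²/9.81)^(1/3) = 0.763 m.

y_c = 0.763 m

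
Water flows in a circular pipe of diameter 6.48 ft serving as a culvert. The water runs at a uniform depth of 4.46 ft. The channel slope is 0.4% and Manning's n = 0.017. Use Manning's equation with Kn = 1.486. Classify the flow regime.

For a circular section of diameter D = 6.48 ft at depth y = 4.46 ft, the central angle is θ = 2 arccos(1 − 2y/D) = 3.914 rad. Then A = (D²/8)(θ − sin θ) = 24.2 ft² and P = Dθ/2 = 12.68 ft.
Hydraulic radius R = A/P = 24.2/12.68 = 1.909 ft.
V = (1.486/n) R^(2/3) √S = (1.486/0.017) × 1.909^(2/3) × √0.004 = 8.507 ft/s. Hydraulic depth D_h = A/T = 24.2/6.003 = 4.032 ft.
Froude number Fr = V/√(g·D_h) = 8.507/√(32.2×4.032) = 0.747, which is less than 1, so the flow is subcritical.

subcritical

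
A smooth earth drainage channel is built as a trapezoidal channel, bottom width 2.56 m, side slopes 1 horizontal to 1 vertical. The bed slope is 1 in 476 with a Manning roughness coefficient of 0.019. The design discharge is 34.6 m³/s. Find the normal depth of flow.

Manning's equation rearranged: A R^(2/3) = nQ / (1·√S) = 0.019 × 34.6 / (√0.002101) = 14.34.
Try y = 1.79 m: A R^(2/3) = 7.898 — too small.
Try y = 2.66 m: A R^(2/3) = 17.19 — too large.
Try y = 2.43 m: A R^(2/3) = 14.34 — matches.

y_n = 2.43 m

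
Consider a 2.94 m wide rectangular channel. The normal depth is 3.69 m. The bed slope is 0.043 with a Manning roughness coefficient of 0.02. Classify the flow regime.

Flow area A = b·y = 2.94 × 3.69 = 10.85 m². Wetted perimeter P = b + 2y = 2.94 + 2×3.69 = 10.32 m.
Hydraulic radius R = A/P = 10.85/10.32 = 1.051 m.
V = (1/n) R^(2/3) √S = (1/0.02) × 1.051^(2/3) × √0.043 = 10.72 m/s. Hydraulic depth D_h = A/T = 10.85/2.94 = 3.69 m.
Froude number Fr = V/√(g·D_h) = 10.72/√(9.81×3.69) = 1.78, which is greater than 1, so the flow is supercritical.

supercritical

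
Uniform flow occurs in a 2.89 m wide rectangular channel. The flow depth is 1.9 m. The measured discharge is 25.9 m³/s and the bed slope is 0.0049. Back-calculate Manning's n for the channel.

n = 0.013

Flow area A = b·y = 2.89 × 1.9 = 5.491 m². Wetted perimeter P = b + 2y = 2.89 + 2×1.9 = 6.69 m.
Hydraulic radius R = A/P = 5.491/6.69 = 0.8208 m.
Rearranging Manning's equation: n = (1/Q) A R^(2/3) S^(1/2) = (1/25.9) × 5.491 × 0.8208^(2/3) × √0.0049 = 0.013.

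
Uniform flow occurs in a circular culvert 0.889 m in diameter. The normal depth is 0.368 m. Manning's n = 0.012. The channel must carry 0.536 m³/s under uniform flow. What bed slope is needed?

S = 0.0062

For a circular section of diameter D = 0.889 m at depth y = 0.368 m, the central angle is θ = 2 arccos(1 − 2y/D) = 2.796 rad. Then A = (D²/8)(θ − sin θ) = 0.2427 m² and P = Dθ/2 = 1.243 m.
Hydraulic radius R = A/P = 0.2427/1.243 = 0.1953 m.
From Manning's equation, S = [nQ / (1 A R^(2/3))]² = [0.012 × 0.536 / (1 × 0.2427 × 0.1953^(2/3))]² = 0.0062.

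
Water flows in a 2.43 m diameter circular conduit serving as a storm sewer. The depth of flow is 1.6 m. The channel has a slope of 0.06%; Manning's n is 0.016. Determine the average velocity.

V = 1.21 m/s

For a circular section of diameter D = 2.43 m at depth y = 1.6 m, the central angle is θ = 2 arccos(1 − 2y/D) = 3.786 rad. Then A = (D²/8)(θ − sin θ) = 3.238 m² and P = Dθ/2 = 4.601 m.
Hydraulic radius R = A/P = 3.238/4.601 = 0.7039 m.
From Manning's equation, V = (1/n) R^(2/3) S^(1/2) = (1/0.016) × 0.7039^(2/3) × 0.0006^(1/2) = 1.21 m/s.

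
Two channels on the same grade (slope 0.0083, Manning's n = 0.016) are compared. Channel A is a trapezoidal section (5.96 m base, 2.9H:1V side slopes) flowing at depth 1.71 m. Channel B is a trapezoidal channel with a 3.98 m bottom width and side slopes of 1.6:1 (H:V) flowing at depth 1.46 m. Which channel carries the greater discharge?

Channel A: With bottom width b = 5.96 m and side slope z = 2.9: A = (b + zy)y = (5.96 + 2.9×1.71)×1.71 = 18.67 m²; P = b + 2y√(1+z²) = 5.96 + 2×1.71×3.068 = 16.45 m. Hydraulic radius R = A/P = 18.67/16.45 = 1.135 m. Q_A = (1/0.016)·18.67·1.135^(2/3)·√0.0083 = 115.7 m³/s.
Channel B: With bottom width b = 3.98 m and side slope z = 1.6: A = (b + zy)y = (3.98 + 1.6×1.46)×1.46 = 9.221 m²; P = b + 2y√(1+z²) = 3.98 + 2×1.46×1.887 = 9.489 m. Hydraulic radius R = A/P = 9.221/9.489 = 0.9717 m. Q_B = (1/0.016)·9.221·0.9717^(2/3)·√0.0083 = 51.51 m³/s.
Q_A = 115.7 m³/s vs Q_B = 51.51 m³/s, so channel A carries more.

channel A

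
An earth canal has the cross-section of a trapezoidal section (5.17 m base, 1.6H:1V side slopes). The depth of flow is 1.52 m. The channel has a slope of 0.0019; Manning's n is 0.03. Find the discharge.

With bottom width b = 5.17 m and side slope z = 1.6: A = (b + zy)y = (5.17 + 1.6×1.52)×1.52 = 11.56 m²; P = b + 2y√(1+z²) = 5.17 + 2×1.52×1.887 = 10.91 m.
Hydraulic radius R = A/P = 11.56/10.91 = 1.06 m.
Manning's equation: Q = (1/n) A R^(2/3) S^(1/2) = (1/0.03) × 11.56 × 1.06^(2/3) × 0.0019^(1/2) = 17.4 m³/s.

Q = 17.4 m³/s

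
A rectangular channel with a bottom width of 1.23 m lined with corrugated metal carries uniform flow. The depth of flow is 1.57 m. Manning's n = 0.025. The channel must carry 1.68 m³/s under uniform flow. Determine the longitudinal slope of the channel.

S = 0.00141

Flow area A = b·y = 1.23 × 1.57 = 1.931 m². Wetted perimeter P = b + 2y = 1.23 + 2×1.57 = 4.37 m.
Hydraulic radius R = A/P = 1.931/4.37 = 0.4419 m.
From Manning's equation, S = [nQ / (1 A R^(2/3))]² = [0.025 × 1.68 / (1 × 1.931 × 0.4419^(2/3))]² = 0.00141.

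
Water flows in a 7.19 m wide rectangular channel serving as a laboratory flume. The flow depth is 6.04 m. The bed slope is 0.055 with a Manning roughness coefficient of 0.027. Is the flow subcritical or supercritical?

Flow area A = b·y = 7.19 × 6.04 = 43.43 m². Wetted perimeter P = b + 2y = 7.19 + 2×6.04 = 19.27 m.
Hydraulic radius R = A/P = 43.43/19.27 = 2.254 m.
V = (1/n) R^(2/3) √S = (1/0.027) × 2.254^(2/3) × √0.055 = 14.93 m/s. Hydraulic depth D_h = A/T = 43.43/7.19 = 6.04 m.
Froude number Fr = V/√(g·D_h) = 14.93/√(9.81×6.04) = 1.94, which is greater than 1, so the flow is supercritical.

supercritical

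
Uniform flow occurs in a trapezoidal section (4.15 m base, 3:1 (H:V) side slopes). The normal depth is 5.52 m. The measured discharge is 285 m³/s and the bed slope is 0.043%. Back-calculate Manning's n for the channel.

With bottom width b = 4.15 m and side slope z = 3: A = (b + zy)y = (4.15 + 3×5.52)×5.52 = 114.3 m²; P = b + 2y√(1+z²) = 4.15 + 2×5.52×3.162 = 39.06 m.
Hydraulic radius R = A/P = 114.3/39.06 = 2.927 m.
Rearranging Manning's equation: n = (1/Q) A R^(2/3) S^(1/2) = (1/285) × 114.3 × 2.927^(2/3) × √0.00043 = 0.017.

n = 0.017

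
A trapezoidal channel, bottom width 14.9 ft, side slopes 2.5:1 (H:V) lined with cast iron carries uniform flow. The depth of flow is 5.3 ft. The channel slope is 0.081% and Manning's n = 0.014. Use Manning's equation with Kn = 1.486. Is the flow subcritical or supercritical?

subcritical

With bottom width b = 14.9 ft and side slope z = 2.5: A = (b + zy)y = (14.9 + 2.5×5.3)×5.3 = 149.2 ft²; P = b + 2y√(1+z²) = 14.9 + 2×5.3×2.693 = 43.44 ft.
Hydraulic radius R = A/P = 149.2/43.44 = 3.434 ft.
V = (1.486/n) R^(2/3) √S = (1.486/0.014) × 3.434^(2/3) × √0.00081 = 6.876 ft/s. Hydraulic depth D_h = A/T = 149.2/41.4 = 3.604 ft.
Froude number Fr = V/√(g·D_h) = 6.876/√(32.2×3.604) = 0.638, which is less than 1, so the flow is subcritical.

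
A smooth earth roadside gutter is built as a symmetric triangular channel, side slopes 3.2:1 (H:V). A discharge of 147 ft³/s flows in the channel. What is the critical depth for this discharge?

y_c = 2.65 ft

At critical depth, Q² T / (g A³) = 1, i.e. A³/T = Q²/g = 147²/32.2 = 671.1.
At y = 1.99 ft: A³/T = 159.8 — too small.
At y = 2.65 ft: A³/T = 669.1 — matches.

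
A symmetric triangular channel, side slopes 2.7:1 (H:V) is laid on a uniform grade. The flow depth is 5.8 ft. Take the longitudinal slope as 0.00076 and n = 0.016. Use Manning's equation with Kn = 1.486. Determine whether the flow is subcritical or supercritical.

subcritical

For a triangular section with side slope z = 2.7: A = zy² = 2.7×5.8² = 90.83 ft²; P = 2y√(1+z²) = 2×5.8×2.879 = 33.4 ft.
Hydraulic radius R = A/P = 90.83/33.4 = 2.719 ft.
V = (1.486/n) R^(2/3) √S = (1.486/0.016) × 2.719^(2/3) × √0.00076 = 4.988 ft/s. Hydraulic depth D_h = A/T = 90.83/31.32 = 2.9 ft.
Froude number Fr = V/√(g·D_h) = 4.988/√(32.2×2.9) = 0.516, which is less than 1, so the flow is subcritical.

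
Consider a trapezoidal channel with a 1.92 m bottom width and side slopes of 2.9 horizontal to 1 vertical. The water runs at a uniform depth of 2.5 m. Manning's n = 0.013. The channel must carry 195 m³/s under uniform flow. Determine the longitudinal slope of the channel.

With bottom width b = 1.92 m and side slope z = 2.9: A = (b + zy)y = (1.92 + 2.9×2.5)×2.5 = 22.93 m²; P = b + 2y√(1+z²) = 1.92 + 2×2.5×3.068 = 17.26 m.
Hydraulic radius R = A/P = 22.93/17.26 = 1.328 m.
From Manning's equation, S = [nQ / (1 A R^(2/3))]² = [0.013 × 195 / (1 × 22.93 × 1.328^(2/3))]² = 0.00837.

S = 0.00837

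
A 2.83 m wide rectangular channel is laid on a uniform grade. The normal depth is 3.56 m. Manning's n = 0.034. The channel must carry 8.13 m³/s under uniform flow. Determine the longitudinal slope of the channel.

S = 0.00074

Flow area A = b·y = 2.83 × 3.56 = 10.07 m². Wetted perimeter P = b + 2y = 2.83 + 2×3.56 = 9.95 m.
Hydraulic radius R = A/P = 10.07/9.95 = 1.013 m.
From Manning's equation, S = [nQ / (1 A R^(2/3))]² = [0.034 × 8.13 / (1 × 10.07 × 1.013^(2/3))]² = 0.00074.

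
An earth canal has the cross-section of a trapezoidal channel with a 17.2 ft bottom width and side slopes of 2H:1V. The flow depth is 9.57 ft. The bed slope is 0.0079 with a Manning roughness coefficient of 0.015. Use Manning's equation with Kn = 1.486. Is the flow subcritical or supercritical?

supercritical

With bottom width b = 17.2 ft and side slope z = 2: A = (b + zy)y = (17.2 + 2×9.57)×9.57 = 347.8 ft²; P = b + 2y√(1+z²) = 17.2 + 2×9.57×2.236 = 60 ft.
Hydraulic radius R = A/P = 347.8/60 = 5.796 ft.
V = (1.486/n) R^(2/3) √S = (1.486/0.015) × 5.796^(2/3) × √0.0079 = 28.41 ft/s. Hydraulic depth D_h = A/T = 347.8/55.48 = 6.268 ft.
Froude number Fr = V/√(g·D_h) = 28.41/√(32.2×6.268) = 2, which is greater than 1, so the flow is supercritical.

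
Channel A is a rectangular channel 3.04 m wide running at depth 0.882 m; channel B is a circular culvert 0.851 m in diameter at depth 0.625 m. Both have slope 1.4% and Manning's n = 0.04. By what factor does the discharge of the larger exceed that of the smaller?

10.1

Channel A: Flow area A = b·y = 3.04 × 0.882 = 2.681 m². Wetted perimeter P = b + 2y = 3.04 + 2×0.882 = 4.804 m. Hydraulic radius R = A/P = 2.681/4.804 = 0.5581 m. Q_A = (1/0.04)·2.681·0.5581^(2/3)·√0.014 = 5.377 m³/s.
Channel B: For a circular section of diameter D = 0.851 m at depth y = 0.625 m, the central angle is θ = 2 arccos(1 − 2y/D) = 4.118 rad. Then A = (D²/8)(θ − sin θ) = 0.4477 m² and P = Dθ/2 = 1.752 m. Hydraulic radius R = A/P = 0.4477/1.752 = 0.2555 m. Q_B = (1/0.04)·0.4477·0.2555^(2/3)·√0.014 = 0.5333 m³/s.
The larger discharge is 5.377 m³/s and the smaller is 0.5333 m³/s; the ratio is 10.1.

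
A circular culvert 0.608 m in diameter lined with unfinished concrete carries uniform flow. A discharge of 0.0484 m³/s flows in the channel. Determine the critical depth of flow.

At critical depth, Q² T / (g A³) = 1, i.e. A³/T = Q²/g = 0.0484²/9.81 = 0.0002388.
Trying y = 0.155 m: A³/T = 0.0003748 — over.
Trying y = 0.118 m: A³/T = 0.0001291 — short.
Trying y = 0.138 m: A³/T = 0.0002382 — matches.

y_c = 0.138 m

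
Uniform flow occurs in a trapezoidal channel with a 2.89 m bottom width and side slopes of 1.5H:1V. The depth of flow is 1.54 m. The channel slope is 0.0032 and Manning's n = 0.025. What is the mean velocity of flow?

With bottom width b = 2.89 m and side slope z = 1.5: A = (b + zy)y = (2.89 + 1.5×1.54)×1.54 = 8.008 m²; P = b + 2y√(1+z²) = 2.89 + 2×1.54×1.803 = 8.443 m.
Hydraulic radius R = A/P = 8.008/8.443 = 0.9485 m.
From Manning's equation, V = (1/n) R^(2/3) S^(1/2) = (1/0.025) × 0.9485^(2/3) × 0.0032^(1/2) = 2.18 m/s.

V = 2.18 m/s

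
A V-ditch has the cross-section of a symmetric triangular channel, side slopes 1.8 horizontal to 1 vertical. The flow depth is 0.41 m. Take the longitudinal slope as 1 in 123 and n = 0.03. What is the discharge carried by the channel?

Q = 0.289 m³/s

For a triangular section with side slope z = 1.8: A = zy² = 1.8×0.41² = 0.3026 m²; P = 2y√(1+z²) = 2×0.41×2.059 = 1.688 m.
Hydraulic radius R = A/P = 0.3026/1.688 = 0.1792 m.
Manning's equation: Q = (1/n) A R^(2/3) S^(1/2) = (1/0.03) × 0.3026 × 0.1792^(2/3) × 0.00813^(1/2) = 0.289 m³/s.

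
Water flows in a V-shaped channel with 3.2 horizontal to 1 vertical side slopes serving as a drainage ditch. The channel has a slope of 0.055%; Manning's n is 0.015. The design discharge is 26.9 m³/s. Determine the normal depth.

Manning's equation rearranged: A R^(2/3) = nQ / (1·√S) = 0.015 × 26.9 / (√0.00055) = 17.21.
Try y = 2.56 m: A R^(2/3) = 23.97 — over.
Try y = 1.7 m: A R^(2/3) = 8.045 — short.
Try y = 2.26 m: A R^(2/3) = 17.19 — matches.

y_n = 2.26 m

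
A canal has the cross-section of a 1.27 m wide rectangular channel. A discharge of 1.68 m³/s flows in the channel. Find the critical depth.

y_c = 0.563 m

For a rectangular channel, critical depth y_c = (q²/g)^(1/3) where q = Q/b = 1.68/1.27 = 1.323 m²/s.
So y_c = (1.323²/9.81)^(1/3) = 0.563 m.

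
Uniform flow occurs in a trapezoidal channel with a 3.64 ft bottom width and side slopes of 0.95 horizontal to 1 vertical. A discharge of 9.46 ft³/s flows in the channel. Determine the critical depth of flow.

At critical depth, Q² T / (g A³) = 1, i.e. A³/T = Q²/g = 9.46²/32.2 = 2.779.
At y = 0.401 ft: A³/T = 0.9523 — short.
At y = 0.564 ft: A³/T = 2.773 — ≈ 2.779.

y_c = 0.564 ft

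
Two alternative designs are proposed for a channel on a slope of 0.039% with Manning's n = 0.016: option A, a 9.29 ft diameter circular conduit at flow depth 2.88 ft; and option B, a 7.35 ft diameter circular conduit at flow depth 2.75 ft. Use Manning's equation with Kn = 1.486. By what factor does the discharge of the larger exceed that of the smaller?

1.31

Channel A: For a circular section of diameter D = 9.29 ft at depth y = 2.88 ft, the central angle is θ = 2 arccos(1 − 2y/D) = 2.362 rad. Then A = (D²/8)(θ − sin θ) = 17.9 ft² and P = Dθ/2 = 10.97 ft. Hydraulic radius R = A/P = 17.9/10.97 = 1.631 ft. Q_A = (1.486/0.016)·17.9·1.631^(2/3)·√0.00039 = 45.49 ft³/s.
Channel B: For a circular section of diameter D = 7.35 ft at depth y = 2.75 ft, the central angle is θ = 2 arccos(1 − 2y/D) = 2.633 rad. Then A = (D²/8)(θ − sin θ) = 14.49 ft² and P = Dθ/2 = 9.675 ft. Hydraulic radius R = A/P = 14.49/9.675 = 1.497 ft. Q_B = (1.486/0.016)·14.49·1.497^(2/3)·√0.00039 = 34.78 ft³/s.
The larger discharge is 45.49 ft³/s and the smaller is 34.78 ft³/s; the ratio is 1.31.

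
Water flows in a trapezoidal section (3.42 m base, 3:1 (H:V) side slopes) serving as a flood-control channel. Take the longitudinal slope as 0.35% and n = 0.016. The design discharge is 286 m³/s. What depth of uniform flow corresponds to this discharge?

y_n = 3.55 m

Manning's equation rearranged: A R^(2/3) = nQ / (1·√S) = 0.016 × 286 / (√0.0035) = 77.35.
Trying y = 4.44 m: A R^(2/3) = 131.7 — over.
Trying y = 2.56 m: A R^(2/3) = 36.39 — short.
Trying y = 3.55 m: A R^(2/3) = 77.44 — matches.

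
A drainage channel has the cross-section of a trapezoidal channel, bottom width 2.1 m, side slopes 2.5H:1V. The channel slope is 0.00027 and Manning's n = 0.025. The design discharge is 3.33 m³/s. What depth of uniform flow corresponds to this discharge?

Manning's equation rearranged: A R^(2/3) = nQ / (1·√S) = 0.025 × 3.33 / (√0.00027) = 5.066.
At y = 0.963 m: A R^(2/3) = 3.073 — too small.
At y = 1.33 m: A R^(2/3) = 6.109 — too large.
At y = 1.22 m: A R^(2/3) = 5.069 — matches.

y_n = 1.22 m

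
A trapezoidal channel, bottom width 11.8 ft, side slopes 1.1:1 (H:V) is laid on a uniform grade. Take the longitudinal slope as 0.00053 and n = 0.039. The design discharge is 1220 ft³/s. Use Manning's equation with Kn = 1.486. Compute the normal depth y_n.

Manning's equation rearranged: A R^(2/3) = nQ / (1.486·√S) = 0.039 × 1220 / (1.486 × √0.00053) = 1391.
Trying y = 10.4 ft: A R^(2/3) = 767.4 — short.
Trying y = 16.6 ft: A R^(2/3) = 2022 — over.
Trying y = 13.9 ft: A R^(2/3) = 1389 — close enough.

y_n = 13.9 ft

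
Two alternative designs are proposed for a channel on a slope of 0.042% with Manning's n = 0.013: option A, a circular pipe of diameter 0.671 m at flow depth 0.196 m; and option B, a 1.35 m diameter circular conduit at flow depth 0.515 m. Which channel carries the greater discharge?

channel B

Channel A: For a circular section of diameter D = 0.671 m at depth y = 0.196 m, the central angle is θ = 2 arccos(1 − 2y/D) = 2.284 rad. Then A = (D²/8)(θ − sin θ) = 0.08598 m² and P = Dθ/2 = 0.7663 m. Hydraulic radius R = A/P = 0.08598/0.7663 = 0.1122 m. Q_A = (1/0.013)·0.08598·0.1122^(2/3)·√0.00042 = 0.03153 m³/s.
Channel B: For a circular section of diameter D = 1.35 m at depth y = 0.515 m, the central angle is θ = 2 arccos(1 − 2y/D) = 2.663 rad. Then A = (D²/8)(θ − sin θ) = 0.5017 m² and P = Dθ/2 = 1.798 m. Hydraulic radius R = A/P = 0.5017/1.798 = 0.2791 m. Q_B = (1/0.013)·0.5017·0.2791^(2/3)·√0.00042 = 0.3378 m³/s.
Q_A = 0.03153 m³/s vs Q_B = 0.3378 m³/s, so channel B carries more.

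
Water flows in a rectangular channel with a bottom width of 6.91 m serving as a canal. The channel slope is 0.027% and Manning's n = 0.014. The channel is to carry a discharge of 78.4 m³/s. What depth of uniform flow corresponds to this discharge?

Manning's equation rearranged: A R^(2/3) = nQ / (1·√S) = 0.014 × 78.4 / (√0.00027) = 66.8.
At y = 7.03 m: A R^(2/3) = 85.05 — high.
At y = 5.78 m: A R^(2/3) = 66.79 — ≈ 66.8.

y_n = 5.78 m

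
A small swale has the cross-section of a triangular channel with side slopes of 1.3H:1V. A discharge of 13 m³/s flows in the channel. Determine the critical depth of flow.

y_c = 1.83 m

At critical depth, Q² T / (g A³) = 1, i.e. A³/T = Q²/g = 13²/9.81 = 17.23.
At y = 2.13 m: A³/T = 37.05 — too large.
At y = 1.83 m: A³/T = 17.34 — ≈ 17.23.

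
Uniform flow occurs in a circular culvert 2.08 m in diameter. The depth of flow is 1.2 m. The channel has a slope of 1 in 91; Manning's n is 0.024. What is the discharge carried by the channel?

Q = 6.07 m³/s

For a circular section of diameter D = 2.08 m at depth y = 1.2 m, the central angle is θ = 2 arccos(1 − 2y/D) = 3.451 rad. Then A = (D²/8)(θ − sin θ) = 2.03 m² and P = Dθ/2 = 3.589 m.
Hydraulic radius R = A/P = 2.03/3.589 = 0.5658 m.
Manning's equation: Q = (1/n) A R^(2/3) S^(1/2) = (1/0.024) × 2.03 × 0.5658^(2/3) × 0.01099^(1/2) = 6.07 m³/s.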